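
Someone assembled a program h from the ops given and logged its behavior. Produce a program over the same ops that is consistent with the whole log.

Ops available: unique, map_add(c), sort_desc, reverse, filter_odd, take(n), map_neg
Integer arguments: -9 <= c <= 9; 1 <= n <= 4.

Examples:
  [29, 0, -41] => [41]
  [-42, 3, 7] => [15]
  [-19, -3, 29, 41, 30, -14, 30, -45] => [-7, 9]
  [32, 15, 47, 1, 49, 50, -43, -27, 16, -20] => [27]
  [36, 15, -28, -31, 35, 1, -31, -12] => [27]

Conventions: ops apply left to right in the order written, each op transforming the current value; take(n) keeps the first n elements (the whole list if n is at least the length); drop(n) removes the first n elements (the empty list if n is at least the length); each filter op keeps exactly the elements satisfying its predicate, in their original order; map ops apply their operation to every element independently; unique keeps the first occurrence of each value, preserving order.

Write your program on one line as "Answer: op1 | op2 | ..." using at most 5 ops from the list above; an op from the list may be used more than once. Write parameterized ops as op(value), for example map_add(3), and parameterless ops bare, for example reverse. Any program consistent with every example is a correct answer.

map_add(9) | take(2) | map_add(-4) | map_add(7) | filter_odd

Check, running the answer program on each example:
  [29, 0, -41] -> [38, 9, -32] -> [38, 9] -> [34, 5] -> [41, 12] -> [41]
  [-42, 3, 7] -> [-33, 12, 16] -> [-33, 12] -> [-37, 8] -> [-30, 15] -> [15]
  [-19, -3, 29, 41, 30, -14, 30, -45] -> [-10, 6, 38, 50, 39, -5, 39, -36] -> [-10, 6] -> [-14, 2] -> [-7, 9] -> [-7, 9]
  [32, 15, 47, 1, 49, 50, -43, -27, 16, -20] -> [41, 24, 56, 10, 58, 59, -34, -18, 25, -11] -> [41, 24] -> [37, 20] -> [44, 27] -> [27]
  [36, 15, -28, -31, 35, 1, -31, -12] -> [45, 24, -19, -22, 44, 10, -22, -3] -> [45, 24] -> [41, 20] -> [48, 27] -> [27]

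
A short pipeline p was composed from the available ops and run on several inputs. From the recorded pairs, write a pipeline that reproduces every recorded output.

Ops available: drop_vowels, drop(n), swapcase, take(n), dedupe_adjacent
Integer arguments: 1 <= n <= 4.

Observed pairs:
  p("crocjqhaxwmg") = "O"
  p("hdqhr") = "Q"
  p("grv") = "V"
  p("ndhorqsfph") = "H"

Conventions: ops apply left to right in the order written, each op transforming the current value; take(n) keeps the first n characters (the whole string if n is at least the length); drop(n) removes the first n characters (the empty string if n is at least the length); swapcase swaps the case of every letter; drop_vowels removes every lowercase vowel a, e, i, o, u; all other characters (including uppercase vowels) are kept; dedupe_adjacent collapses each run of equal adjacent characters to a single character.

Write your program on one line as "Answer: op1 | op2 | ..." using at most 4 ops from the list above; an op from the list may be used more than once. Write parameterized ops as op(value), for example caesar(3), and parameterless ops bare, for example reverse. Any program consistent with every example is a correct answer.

swapcase | drop(1) | take(2) | drop(1)

Check, running the answer program on each example:
  "crocjqhaxwmg" -> "CROCJQHAXWMG" -> "ROCJQHAXWMG" -> "RO" -> "O"
  "hdqhr" -> "HDQHR" -> "DQHR" -> "DQ" -> "Q"
  "grv" -> "GRV" -> "RV" -> "RV" -> "V"
  "ndhorqsfph" -> "NDHORQSFPH" -> "DHORQSFPH" -> "DH" -> "H"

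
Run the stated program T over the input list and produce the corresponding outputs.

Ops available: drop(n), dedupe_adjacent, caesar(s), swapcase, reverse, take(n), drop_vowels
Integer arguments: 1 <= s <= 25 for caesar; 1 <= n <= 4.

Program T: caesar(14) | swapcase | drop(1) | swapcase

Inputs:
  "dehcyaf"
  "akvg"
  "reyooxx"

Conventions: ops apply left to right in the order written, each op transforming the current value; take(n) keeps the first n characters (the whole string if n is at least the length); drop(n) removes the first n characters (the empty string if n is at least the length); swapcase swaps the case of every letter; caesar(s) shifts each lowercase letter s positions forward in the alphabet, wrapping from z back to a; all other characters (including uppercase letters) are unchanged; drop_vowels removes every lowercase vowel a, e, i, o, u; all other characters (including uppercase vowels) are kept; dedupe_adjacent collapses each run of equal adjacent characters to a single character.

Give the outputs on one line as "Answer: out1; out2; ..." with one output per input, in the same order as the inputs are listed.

"svqmot"; "yju"; "smccll"

Execution, op by op:
  "dehcyaf" -> "rsvqmot" -> "RSVQMOT" -> "SVQMOT" -> "svqmot"
  "akvg" -> "oyju" -> "OYJU" -> "YJU" -> "yju"
  "reyooxx" -> "fsmccll" -> "FSMCCLL" -> "SMCCLL" -> "smccll"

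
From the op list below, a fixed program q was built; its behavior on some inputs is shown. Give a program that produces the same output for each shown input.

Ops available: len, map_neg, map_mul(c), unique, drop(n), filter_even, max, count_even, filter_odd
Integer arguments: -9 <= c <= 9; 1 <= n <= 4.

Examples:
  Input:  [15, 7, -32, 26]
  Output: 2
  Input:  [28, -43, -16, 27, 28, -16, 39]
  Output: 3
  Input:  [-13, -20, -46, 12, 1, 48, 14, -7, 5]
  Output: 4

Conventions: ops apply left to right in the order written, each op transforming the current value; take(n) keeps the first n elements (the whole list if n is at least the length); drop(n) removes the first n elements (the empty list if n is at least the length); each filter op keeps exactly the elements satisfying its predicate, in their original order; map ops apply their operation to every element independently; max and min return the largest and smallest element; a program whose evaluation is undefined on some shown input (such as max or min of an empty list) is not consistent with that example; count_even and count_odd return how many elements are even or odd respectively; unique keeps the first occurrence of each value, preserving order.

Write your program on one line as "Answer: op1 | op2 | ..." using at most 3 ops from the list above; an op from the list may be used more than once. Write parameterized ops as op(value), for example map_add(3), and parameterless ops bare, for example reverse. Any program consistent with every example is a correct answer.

map_mul(-5) | filter_odd | len

Check, running the answer program on each example:
  [15, 7, -32, 26] -> [-75, -35, 160, -130] -> [-75, -35] -> 2
  [28, -43, -16, 27, 28, -16, 39] -> [-140, 215, 80, -135, -140, 80, -195] -> [215, -135, -195] -> 3
  [-13, -20, -46, 12, 1, 48, 14, -7, 5] -> [65, 100, 230, -60, -5, -240, -70, 35, -25] -> [65, -5, 35, -25] -> 4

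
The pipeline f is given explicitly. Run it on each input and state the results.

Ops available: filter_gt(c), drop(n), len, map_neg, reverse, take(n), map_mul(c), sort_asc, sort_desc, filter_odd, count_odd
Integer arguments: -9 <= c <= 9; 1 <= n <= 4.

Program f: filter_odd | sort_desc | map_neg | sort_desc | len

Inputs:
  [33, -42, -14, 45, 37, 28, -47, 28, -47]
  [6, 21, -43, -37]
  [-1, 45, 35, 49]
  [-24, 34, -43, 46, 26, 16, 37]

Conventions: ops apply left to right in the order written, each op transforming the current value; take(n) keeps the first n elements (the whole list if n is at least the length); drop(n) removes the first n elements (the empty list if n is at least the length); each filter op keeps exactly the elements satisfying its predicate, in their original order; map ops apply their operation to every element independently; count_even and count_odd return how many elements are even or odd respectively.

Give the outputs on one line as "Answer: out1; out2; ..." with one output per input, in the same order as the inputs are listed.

5; 3; 4; 2

Execution, op by op:
  [33, -42, -14, 45, 37, 28, -47, 28, -47] -> [33, 45, 37, -47, -47] -> [45, 37, 33, -47, -47] -> [-45, -37, -33, 47, 47] -> [47, 47, -33, -37, -45] -> 5
  [6, 21, -43, -37] -> [21, -43, -37] -> [21, -37, -43] -> [-21, 37, 43] -> [43, 37, -21] -> 3
  [-1, 45, 35, 49] -> [-1, 45, 35, 49] -> [49, 45, 35, -1] -> [-49, -45, -35, 1] -> [1, -35, -45, -49] -> 4
  [-24, 34, -43, 46, 26, 16, 37] -> [-43, 37] -> [37, -43] -> [-37, 43] -> [43, -37] -> 2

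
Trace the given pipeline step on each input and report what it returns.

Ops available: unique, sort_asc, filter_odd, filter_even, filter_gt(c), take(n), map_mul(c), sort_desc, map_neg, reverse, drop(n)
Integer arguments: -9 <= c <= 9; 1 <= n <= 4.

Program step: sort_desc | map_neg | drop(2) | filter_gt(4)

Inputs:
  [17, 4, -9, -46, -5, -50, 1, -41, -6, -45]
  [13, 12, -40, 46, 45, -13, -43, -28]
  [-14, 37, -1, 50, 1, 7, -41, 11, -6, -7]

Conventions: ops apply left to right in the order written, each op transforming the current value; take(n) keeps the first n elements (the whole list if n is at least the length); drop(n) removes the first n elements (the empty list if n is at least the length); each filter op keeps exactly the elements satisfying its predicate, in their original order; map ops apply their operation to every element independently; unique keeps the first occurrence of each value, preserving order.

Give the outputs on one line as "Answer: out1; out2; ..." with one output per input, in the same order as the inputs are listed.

[5, 6, 9, 41, 45, 46, 50]; [13, 28, 40, 43]; [6, 7, 14, 41]

Execution, op by op:
  [17, 4, -9, -46, -5, -50, 1, -41, -6, -45] -> [17, 4, 1, -5, -6, -9, -41, -45, -46, -50] -> [-17, -4, -1, 5, 6, 9, 41, 45, 46, 50] -> [-1, 5, 6, 9, 41, 45, 46, 50] -> [5, 6, 9, 41, 45, 46, 50]
  [13, 12, -40, 46, 45, -13, -43, -28] -> [46, 45, 13, 12, -13, -28, -40, -43] -> [-46, -45, -13, -12, 13, 28, 40, 43] -> [-13, -12, 13, 28, 40, 43] -> [13, 28, 40, 43]
  [-14, 37, -1, 50, 1, 7, -41, 11, -6, -7] -> [50, 37, 11, 7, 1, -1, -6, -7, -14, -41] -> [-50, -37, -11, -7, -1, 1, 6, 7, 14, 41] -> [-11, -7, -1, 1, 6, 7, 14, 41] -> [6, 7, 14, 41]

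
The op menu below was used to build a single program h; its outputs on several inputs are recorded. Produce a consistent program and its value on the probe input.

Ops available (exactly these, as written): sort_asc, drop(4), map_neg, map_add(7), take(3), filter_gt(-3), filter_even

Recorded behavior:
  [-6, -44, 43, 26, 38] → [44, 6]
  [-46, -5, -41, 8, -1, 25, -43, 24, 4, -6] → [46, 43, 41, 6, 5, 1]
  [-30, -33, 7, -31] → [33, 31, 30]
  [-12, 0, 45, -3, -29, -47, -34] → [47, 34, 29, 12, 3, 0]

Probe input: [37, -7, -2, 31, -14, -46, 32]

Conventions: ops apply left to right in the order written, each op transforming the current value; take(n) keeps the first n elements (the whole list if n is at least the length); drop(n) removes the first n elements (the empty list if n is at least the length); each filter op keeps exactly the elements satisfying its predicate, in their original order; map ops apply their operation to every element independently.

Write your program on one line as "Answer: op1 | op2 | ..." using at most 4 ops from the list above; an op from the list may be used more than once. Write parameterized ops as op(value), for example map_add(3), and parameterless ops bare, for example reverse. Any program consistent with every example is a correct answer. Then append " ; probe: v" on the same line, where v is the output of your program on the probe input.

sort_asc | map_neg | filter_gt(-3) ; probe: [46, 14, 7, 2]

Check, running the answer program on each example:
  [-6, -44, 43, 26, 38] -> [-44, -6, 26, 38, 43] -> [44, 6, -26, -38, -43] -> [44, 6]
  [-46, -5, -41, 8, -1, 25, -43, 24, 4, -6] -> [-46, -43, -41, -6, -5, -1, 4, 8, 24, 25] -> [46, 43, 41, 6, 5, 1, -4, -8, -24, -25] -> [46, 43, 41, 6, 5, 1]
  [-30, -33, 7, -31] -> [-33, -31, -30, 7] -> [33, 31, 30, -7] -> [33, 31, 30]
  [-12, 0, 45, -3, -29, -47, -34] -> [-47, -34, -29, -12, -3, 0, 45] -> [47, 34, 29, 12, 3, 0, -45] -> [47, 34, 29, 12, 3, 0]
  probe: [37, -7, -2, 31, -14, -46, 32] -> [-46, -14, -7, -2, 31, 32, 37] -> [46, 14, 7, 2, -31, -32, -37] -> [46, 14, 7, 2]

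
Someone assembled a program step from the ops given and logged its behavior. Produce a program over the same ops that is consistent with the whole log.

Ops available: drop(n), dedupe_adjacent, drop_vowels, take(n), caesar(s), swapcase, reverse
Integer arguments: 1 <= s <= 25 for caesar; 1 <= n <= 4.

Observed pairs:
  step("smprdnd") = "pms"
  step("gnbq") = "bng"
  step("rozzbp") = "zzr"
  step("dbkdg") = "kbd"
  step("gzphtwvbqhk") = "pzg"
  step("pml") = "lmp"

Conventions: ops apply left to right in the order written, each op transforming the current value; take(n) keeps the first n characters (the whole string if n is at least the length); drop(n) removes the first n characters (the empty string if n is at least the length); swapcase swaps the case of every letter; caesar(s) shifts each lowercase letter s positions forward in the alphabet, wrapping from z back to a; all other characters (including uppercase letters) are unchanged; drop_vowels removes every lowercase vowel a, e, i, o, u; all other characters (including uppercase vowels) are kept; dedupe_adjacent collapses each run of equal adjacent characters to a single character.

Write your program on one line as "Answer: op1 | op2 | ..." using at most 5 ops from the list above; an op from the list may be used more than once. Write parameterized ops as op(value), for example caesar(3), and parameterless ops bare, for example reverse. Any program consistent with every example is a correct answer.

drop_vowels | take(3) | caesar(22) | reverse | caesar(4)

Check, running the answer program on each example:
  "smprdnd" -> "smprdnd" -> "smp" -> "oil" -> "lio" -> "pms"
  "gnbq" -> "gnbq" -> "gnb" -> "cjx" -> "xjc" -> "bng"
  "rozzbp" -> "rzzbp" -> "rzz" -> "nvv" -> "vvn" -> "zzr"
  "dbkdg" -> "dbkdg" -> "dbk" -> "zxg" -> "gxz" -> "kbd"
  "gzphtwvbqhk" -> "gzphtwvbqhk" -> "gzp" -> "cvl" -> "lvc" -> "pzg"
  "pml" -> "pml" -> "pml" -> "lih" -> "hil" -> "lmp"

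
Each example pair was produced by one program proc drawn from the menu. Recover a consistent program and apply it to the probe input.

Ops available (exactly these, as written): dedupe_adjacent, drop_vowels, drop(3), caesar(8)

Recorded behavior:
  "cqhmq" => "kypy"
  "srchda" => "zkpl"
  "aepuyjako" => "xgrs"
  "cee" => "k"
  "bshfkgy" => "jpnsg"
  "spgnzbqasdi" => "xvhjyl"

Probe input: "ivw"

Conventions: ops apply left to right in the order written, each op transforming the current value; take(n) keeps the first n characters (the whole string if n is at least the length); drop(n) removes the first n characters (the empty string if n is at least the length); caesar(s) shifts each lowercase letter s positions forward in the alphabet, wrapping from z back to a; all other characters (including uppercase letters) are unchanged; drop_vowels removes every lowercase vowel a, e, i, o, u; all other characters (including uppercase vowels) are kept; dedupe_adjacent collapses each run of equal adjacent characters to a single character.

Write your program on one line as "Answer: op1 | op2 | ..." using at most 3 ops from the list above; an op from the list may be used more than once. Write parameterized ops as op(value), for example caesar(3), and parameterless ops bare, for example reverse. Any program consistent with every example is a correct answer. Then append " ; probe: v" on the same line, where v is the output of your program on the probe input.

drop_vowels | caesar(8) | drop_vowels ; probe: "d"

Check, running the answer program on each example:
  "cqhmq" -> "cqhmq" -> "kypuy" -> "kypy"
  "srchda" -> "srchd" -> "azkpl" -> "zkpl"
  "aepuyjako" -> "pyjk" -> "xgrs" -> "xgrs"
  "cee" -> "c" -> "k" -> "k"
  "bshfkgy" -> "bshfkgy" -> "japnsog" -> "jpnsg"
  "spgnzbqasdi" -> "spgnzbqsd" -> "axovhjyal" -> "xvhjyl"
  probe: "ivw" -> "vw" -> "de" -> "d"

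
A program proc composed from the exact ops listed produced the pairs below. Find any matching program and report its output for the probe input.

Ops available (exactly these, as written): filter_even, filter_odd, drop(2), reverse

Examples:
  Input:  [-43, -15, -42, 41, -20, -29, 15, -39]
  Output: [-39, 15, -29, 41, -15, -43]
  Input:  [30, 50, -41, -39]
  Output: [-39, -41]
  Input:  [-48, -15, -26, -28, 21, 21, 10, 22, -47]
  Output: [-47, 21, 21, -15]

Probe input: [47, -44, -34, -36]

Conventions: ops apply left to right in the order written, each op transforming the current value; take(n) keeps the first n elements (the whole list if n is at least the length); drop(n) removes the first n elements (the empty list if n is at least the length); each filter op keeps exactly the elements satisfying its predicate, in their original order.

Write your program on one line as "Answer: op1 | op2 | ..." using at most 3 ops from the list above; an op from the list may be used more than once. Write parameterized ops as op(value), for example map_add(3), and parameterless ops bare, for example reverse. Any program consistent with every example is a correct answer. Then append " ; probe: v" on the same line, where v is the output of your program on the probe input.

filter_odd | reverse ; probe: [47]

Check, running the answer program on each example:
  [-43, -15, -42, 41, -20, -29, 15, -39] -> [-43, -15, 41, -29, 15, -39] -> [-39, 15, -29, 41, -15, -43]
  [30, 50, -41, -39] -> [-41, -39] -> [-39, -41]
  [-48, -15, -26, -28, 21, 21, 10, 22, -47] -> [-15, 21, 21, -47] -> [-47, 21, 21, -15]
  probe: [47, -44, -34, -36] -> [47] -> [47]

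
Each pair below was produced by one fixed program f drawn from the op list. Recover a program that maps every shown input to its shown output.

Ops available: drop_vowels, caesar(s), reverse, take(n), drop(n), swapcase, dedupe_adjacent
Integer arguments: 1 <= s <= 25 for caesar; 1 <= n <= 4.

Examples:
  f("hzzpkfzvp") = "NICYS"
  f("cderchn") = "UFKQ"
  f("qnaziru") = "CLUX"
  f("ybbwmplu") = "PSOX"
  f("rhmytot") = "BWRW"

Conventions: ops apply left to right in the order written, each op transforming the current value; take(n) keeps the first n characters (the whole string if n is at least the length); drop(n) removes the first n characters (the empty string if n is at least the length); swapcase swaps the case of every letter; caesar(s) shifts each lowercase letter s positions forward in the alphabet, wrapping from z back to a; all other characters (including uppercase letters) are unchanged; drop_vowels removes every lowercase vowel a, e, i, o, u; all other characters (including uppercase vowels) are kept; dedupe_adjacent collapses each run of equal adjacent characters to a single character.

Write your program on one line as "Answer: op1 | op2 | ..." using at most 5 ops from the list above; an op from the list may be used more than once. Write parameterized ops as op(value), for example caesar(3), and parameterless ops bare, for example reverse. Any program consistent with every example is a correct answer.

caesar(3) | swapcase | dedupe_adjacent | drop(3)

Check, running the answer program on each example:
  "hzzpkfzvp" -> "kccsnicys" -> "KCCSNICYS" -> "KCSNICYS" -> "NICYS"
  "cderchn" -> "fghufkq" -> "FGHUFKQ" -> "FGHUFKQ" -> "UFKQ"
  "qnaziru" -> "tqdclux" -> "TQDCLUX" -> "TQDCLUX" -> "CLUX"
  "ybbwmplu" -> "beezpsox" -> "BEEZPSOX" -> "BEZPSOX" -> "PSOX"
  "rhmytot" -> "ukpbwrw" -> "UKPBWRW" -> "UKPBWRW" -> "BWRW"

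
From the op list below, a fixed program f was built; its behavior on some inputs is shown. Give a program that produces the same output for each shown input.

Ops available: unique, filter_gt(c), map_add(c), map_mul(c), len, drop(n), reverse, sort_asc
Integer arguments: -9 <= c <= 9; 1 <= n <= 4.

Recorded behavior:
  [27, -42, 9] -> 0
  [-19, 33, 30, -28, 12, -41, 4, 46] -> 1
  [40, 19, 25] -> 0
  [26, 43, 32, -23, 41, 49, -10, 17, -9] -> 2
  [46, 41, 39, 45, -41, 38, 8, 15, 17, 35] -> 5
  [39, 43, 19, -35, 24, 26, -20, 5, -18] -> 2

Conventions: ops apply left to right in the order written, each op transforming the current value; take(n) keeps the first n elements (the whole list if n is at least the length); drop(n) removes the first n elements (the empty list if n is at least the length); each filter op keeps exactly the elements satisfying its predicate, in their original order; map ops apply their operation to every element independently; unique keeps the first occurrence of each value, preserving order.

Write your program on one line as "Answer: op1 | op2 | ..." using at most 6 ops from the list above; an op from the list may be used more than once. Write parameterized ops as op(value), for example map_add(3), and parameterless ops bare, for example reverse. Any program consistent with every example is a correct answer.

filter_gt(-8) | map_mul(-3) | reverse | drop(4) | len

Check, running the answer program on each example:
  [27, -42, 9] -> [27, 9] -> [-81, -27] -> [-27, -81] -> [] -> 0
  [-19, 33, 30, -28, 12, -41, 4, 46] -> [33, 30, 12, 4, 46] -> [-99, -90, -36, -12, -138] -> [-138, -12, -36, -90, -99] -> [-99] -> 1
  [40, 19, 25] -> [40, 19, 25] -> [-120, -57, -75] -> [-75, -57, -120] -> [] -> 0
  [26, 43, 32, -23, 41, 49, -10, 17, -9] -> [26, 43, 32, 41, 49, 17] -> [-78, -129, -96, -123, -147, -51] -> [-51, -147, -123, -96, -129, -78] -> [-129, -78] -> 2
  [46, 41, 39, 45, -41, 38, 8, 15, 17, 35] -> [46, 41, 39, 45, 38, 8, 15, 17, 35] -> [-138, -123, -117, -135, -114, -24, -45, -51, -105] -> [-105, -51, -45, -24, -114, -135, -117, -123, -138] -> [-114, -135, -117, -123, -138] -> 5
  [39, 43, 19, -35, 24, 26, -20, 5, -18] -> [39, 43, 19, 24, 26, 5] -> [-117, -129, -57, -72, -78, -15] -> [-15, -78, -72, -57, -129, -117] -> [-129, -117] -> 2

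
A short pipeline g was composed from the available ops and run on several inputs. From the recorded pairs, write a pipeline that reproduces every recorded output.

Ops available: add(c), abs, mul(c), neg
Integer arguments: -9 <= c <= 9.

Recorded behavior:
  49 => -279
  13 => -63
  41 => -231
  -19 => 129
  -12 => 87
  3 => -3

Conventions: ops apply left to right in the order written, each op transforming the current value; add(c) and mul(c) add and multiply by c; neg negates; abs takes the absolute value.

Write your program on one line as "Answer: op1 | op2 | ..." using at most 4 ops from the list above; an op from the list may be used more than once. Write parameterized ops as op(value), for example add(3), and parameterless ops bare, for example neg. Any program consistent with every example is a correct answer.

mul(6) | add(-7) | neg | add(8)

Check, running the answer program on each example:
  49 -> 294 -> 287 -> -287 -> -279
  13 -> 78 -> 71 -> -71 -> -63
  41 -> 246 -> 239 -> -239 -> -231
  -19 -> -114 -> -121 -> 121 -> 129
  -12 -> -72 -> -79 -> 79 -> 87
  3 -> 18 -> 11 -> -11 -> -3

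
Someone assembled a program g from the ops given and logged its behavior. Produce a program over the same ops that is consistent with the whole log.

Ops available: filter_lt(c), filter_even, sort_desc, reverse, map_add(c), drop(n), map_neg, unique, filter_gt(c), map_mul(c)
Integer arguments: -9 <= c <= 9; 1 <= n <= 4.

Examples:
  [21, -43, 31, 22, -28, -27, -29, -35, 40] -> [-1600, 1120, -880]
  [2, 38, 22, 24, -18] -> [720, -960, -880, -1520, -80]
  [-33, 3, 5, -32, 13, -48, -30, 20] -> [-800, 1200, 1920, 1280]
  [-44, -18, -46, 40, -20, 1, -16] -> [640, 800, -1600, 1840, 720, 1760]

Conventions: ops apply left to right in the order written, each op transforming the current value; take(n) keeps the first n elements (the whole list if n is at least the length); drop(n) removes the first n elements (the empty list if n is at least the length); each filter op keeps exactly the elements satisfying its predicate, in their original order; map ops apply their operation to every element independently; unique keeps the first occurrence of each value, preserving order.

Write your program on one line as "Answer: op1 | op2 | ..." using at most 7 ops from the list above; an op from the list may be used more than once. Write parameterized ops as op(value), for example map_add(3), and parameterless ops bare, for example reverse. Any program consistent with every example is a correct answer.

map_mul(5) | filter_even | map_neg | map_mul(-8) | reverse | map_neg

Check, running the answer program on each example:
  [21, -43, 31, 22, -28, -27, -29, -35, 40] -> [105, -215, 155, 110, -140, -135, -145, -175, 200] -> [110, -140, 200] -> [-110, 140, -200] -> [880, -1120, 1600] -> [1600, -1120, 880] -> [-1600, 1120, -880]
  [2, 38, 22, 24, -18] -> [10, 190, 110, 120, -90] -> [10, 190, 110, 120, -90] -> [-10, -190, -110, -120, 90] -> [80, 1520, 880, 960, -720] -> [-720, 960, 880, 1520, 80] -> [720, -960, -880, -1520, -80]
  [-33, 3, 5, -32, 13, -48, -30, 20] -> [-165, 15, 25, -160, 65, -240, -150, 100] -> [-160, -240, -150, 100] -> [160, 240, 150, -100] -> [-1280, -1920, -1200, 800] -> [800, -1200, -1920, -1280] -> [-800, 1200, 1920, 1280]
  [-44, -18, -46, 40, -20, 1, -16] -> [-220, -90, -230, 200, -100, 5, -80] -> [-220, -90, -230, 200, -100, -80] -> [220, 90, 230, -200, 100, 80] -> [-1760, -720, -1840, 1600, -800, -640] -> [-640, -800, 1600, -1840, -720, -1760] -> [640, 800, -1600, 1840, 720, 1760]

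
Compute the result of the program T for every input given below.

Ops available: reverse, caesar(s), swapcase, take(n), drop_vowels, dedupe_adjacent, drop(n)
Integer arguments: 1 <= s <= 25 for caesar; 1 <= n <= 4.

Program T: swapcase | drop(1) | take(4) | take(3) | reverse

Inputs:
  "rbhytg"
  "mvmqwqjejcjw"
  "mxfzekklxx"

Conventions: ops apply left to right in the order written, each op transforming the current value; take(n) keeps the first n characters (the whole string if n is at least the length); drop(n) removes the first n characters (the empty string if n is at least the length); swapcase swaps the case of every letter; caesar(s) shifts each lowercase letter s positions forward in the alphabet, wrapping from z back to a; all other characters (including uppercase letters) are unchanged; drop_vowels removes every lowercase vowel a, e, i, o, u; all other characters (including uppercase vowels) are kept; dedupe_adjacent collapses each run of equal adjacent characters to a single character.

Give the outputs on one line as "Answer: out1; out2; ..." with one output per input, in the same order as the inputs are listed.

Execution, op by op:
  "rbhytg" -> "RBHYTG" -> "BHYTG" -> "BHYT" -> "BHY" -> "YHB"
  "mvmqwqjejcjw" -> "MVMQWQJEJCJW" -> "VMQWQJEJCJW" -> "VMQW" -> "VMQ" -> "QMV"
  "mxfzekklxx" -> "MXFZEKKLXX" -> "XFZEKKLXX" -> "XFZE" -> "XFZ" -> "ZFX"

"YHB"; "QMV"; "ZFX"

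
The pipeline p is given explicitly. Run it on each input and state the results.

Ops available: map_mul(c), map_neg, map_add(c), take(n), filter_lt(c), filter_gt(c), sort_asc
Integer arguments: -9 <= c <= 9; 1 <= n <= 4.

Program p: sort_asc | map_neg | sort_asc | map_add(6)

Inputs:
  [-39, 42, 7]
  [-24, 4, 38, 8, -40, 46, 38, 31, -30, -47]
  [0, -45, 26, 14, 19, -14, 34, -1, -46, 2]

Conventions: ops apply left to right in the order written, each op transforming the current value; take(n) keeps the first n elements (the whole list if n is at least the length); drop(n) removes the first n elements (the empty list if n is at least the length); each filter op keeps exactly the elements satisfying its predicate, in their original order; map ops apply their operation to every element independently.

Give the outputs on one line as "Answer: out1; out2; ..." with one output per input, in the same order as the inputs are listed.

[-36, -1, 45]; [-40, -32, -32, -25, -2, 2, 30, 36, 46, 53]; [-28, -20, -13, -8, 4, 6, 7, 20, 51, 52]

Execution, op by op:
  [-39, 42, 7] -> [-39, 7, 42] -> [39, -7, -42] -> [-42, -7, 39] -> [-36, -1, 45]
  [-24, 4, 38, 8, -40, 46, 38, 31, -30, -47] -> [-47, -40, -30, -24, 4, 8, 31, 38, 38, 46] -> [47, 40, 30, 24, -4, -8, -31, -38, -38, -46] -> [-46, -38, -38, -31, -8, -4, 24, 30, 40, 47] -> [-40, -32, -32, -25, -2, 2, 30, 36, 46, 53]
  [0, -45, 26, 14, 19, -14, 34, -1, -46, 2] -> [-46, -45, -14, -1, 0, 2, 14, 19, 26, 34] -> [46, 45, 14, 1, 0, -2, -14, -19, -26, -34] -> [-34, -26, -19, -14, -2, 0, 1, 14, 45, 46] -> [-28, -20, -13, -8, 4, 6, 7, 20, 51, 52]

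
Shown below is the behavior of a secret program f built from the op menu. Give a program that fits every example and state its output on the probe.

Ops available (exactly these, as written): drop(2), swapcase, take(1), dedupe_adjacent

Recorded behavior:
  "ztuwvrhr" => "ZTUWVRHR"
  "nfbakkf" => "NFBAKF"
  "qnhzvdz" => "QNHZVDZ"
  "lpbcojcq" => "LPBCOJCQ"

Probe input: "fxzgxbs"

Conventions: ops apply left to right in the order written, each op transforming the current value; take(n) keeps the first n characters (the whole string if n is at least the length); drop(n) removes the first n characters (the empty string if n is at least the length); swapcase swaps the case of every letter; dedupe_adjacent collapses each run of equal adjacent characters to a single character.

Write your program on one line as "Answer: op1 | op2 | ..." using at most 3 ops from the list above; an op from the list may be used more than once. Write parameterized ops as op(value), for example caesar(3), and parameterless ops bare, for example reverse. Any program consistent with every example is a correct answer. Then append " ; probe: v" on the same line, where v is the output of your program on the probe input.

dedupe_adjacent | swapcase ; probe: "FXZGXBS"

Check, running the answer program on each example:
  "ztuwvrhr" -> "ztuwvrhr" -> "ZTUWVRHR"
  "nfbakkf" -> "nfbakf" -> "NFBAKF"
  "qnhzvdz" -> "qnhzvdz" -> "QNHZVDZ"
  "lpbcojcq" -> "lpbcojcq" -> "LPBCOJCQ"
  probe: "fxzgxbs" -> "fxzgxbs" -> "FXZGXBS"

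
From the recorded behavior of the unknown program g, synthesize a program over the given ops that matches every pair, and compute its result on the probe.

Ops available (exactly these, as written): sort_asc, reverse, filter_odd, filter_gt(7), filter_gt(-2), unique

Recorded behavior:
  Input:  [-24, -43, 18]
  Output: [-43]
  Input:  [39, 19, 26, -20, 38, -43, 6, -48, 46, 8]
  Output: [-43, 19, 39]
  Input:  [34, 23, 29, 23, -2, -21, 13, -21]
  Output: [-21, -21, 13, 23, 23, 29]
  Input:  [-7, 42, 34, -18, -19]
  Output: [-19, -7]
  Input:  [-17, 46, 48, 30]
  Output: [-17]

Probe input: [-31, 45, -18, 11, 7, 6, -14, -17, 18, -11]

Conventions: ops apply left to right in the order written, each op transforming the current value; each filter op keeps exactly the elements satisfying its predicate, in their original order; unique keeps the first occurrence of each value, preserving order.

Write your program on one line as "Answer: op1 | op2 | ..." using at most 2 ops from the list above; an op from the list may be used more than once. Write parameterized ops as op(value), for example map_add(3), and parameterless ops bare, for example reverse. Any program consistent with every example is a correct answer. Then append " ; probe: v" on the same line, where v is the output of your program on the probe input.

filter_odd | sort_asc ; probe: [-31, -17, -11, 7, 11, 45]

Check, running the answer program on each example:
  [-24, -43, 18] -> [-43] -> [-43]
  [39, 19, 26, -20, 38, -43, 6, -48, 46, 8] -> [39, 19, -43] -> [-43, 19, 39]
  [34, 23, 29, 23, -2, -21, 13, -21] -> [23, 29, 23, -21, 13, -21] -> [-21, -21, 13, 23, 23, 29]
  [-7, 42, 34, -18, -19] -> [-7, -19] -> [-19, -7]
  [-17, 46, 48, 30] -> [-17] -> [-17]
  probe: [-31, 45, -18, 11, 7, 6, -14, -17, 18, -11] -> [-31, 45, 11, 7, -17, -11] -> [-31, -17, -11, 7, 11, 45]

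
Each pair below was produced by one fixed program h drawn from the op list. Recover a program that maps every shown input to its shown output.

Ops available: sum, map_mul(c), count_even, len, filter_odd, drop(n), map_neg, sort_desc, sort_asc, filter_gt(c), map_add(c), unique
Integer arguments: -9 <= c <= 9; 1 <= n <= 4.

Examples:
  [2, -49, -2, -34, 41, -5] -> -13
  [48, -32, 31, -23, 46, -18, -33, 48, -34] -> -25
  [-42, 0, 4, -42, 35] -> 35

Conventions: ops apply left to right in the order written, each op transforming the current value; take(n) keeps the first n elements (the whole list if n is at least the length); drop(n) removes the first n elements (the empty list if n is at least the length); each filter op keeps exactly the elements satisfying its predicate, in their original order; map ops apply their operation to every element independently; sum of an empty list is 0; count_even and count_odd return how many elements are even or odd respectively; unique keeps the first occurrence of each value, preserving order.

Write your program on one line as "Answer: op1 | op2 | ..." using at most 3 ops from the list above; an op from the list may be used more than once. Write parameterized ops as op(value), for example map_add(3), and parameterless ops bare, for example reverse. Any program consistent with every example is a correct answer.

sort_asc | filter_odd | sum

Check, running the answer program on each example:
  [2, -49, -2, -34, 41, -5] -> [-49, -34, -5, -2, 2, 41] -> [-49, -5, 41] -> -13
  [48, -32, 31, -23, 46, -18, -33, 48, -34] -> [-34, -33, -32, -23, -18, 31, 46, 48, 48] -> [-33, -23, 31] -> -25
  [-42, 0, 4, -42, 35] -> [-42, -42, 0, 4, 35] -> [35] -> 35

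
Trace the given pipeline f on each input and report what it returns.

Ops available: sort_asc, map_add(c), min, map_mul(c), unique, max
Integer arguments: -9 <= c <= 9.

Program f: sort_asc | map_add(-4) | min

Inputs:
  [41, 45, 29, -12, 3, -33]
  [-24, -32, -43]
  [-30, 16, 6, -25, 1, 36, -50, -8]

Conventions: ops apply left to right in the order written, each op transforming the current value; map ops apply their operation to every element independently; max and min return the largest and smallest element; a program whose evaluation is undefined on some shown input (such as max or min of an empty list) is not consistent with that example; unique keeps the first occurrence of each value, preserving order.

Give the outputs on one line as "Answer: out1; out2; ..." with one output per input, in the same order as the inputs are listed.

Execution, op by op:
  [41, 45, 29, -12, 3, -33] -> [-33, -12, 3, 29, 41, 45] -> [-37, -16, -1, 25, 37, 41] -> -37
  [-24, -32, -43] -> [-43, -32, -24] -> [-47, -36, -28] -> -47
  [-30, 16, 6, -25, 1, 36, -50, -8] -> [-50, -30, -25, -8, 1, 6, 16, 36] -> [-54, -34, -29, -12, -3, 2, 12, 32] -> -54

-37; -47; -54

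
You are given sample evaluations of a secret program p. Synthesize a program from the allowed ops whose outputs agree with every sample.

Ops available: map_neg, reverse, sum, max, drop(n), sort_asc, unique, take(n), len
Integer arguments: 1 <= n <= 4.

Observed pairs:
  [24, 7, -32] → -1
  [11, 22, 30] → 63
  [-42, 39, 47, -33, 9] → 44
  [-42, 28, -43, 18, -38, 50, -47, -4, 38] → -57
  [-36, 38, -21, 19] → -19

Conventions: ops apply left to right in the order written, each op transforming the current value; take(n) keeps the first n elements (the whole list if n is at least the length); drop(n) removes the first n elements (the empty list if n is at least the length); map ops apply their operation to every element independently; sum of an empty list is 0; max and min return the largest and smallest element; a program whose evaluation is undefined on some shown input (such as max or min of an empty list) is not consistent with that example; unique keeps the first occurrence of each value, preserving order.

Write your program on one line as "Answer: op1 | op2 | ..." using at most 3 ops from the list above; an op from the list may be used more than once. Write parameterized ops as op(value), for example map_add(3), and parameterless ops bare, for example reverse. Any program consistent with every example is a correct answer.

take(3) | sum

Check, running the answer program on each example:
  [24, 7, -32] -> [24, 7, -32] -> -1
  [11, 22, 30] -> [11, 22, 30] -> 63
  [-42, 39, 47, -33, 9] -> [-42, 39, 47] -> 44
  [-42, 28, -43, 18, -38, 50, -47, -4, 38] -> [-42, 28, -43] -> -57
  [-36, 38, -21, 19] -> [-36, 38, -21] -> -19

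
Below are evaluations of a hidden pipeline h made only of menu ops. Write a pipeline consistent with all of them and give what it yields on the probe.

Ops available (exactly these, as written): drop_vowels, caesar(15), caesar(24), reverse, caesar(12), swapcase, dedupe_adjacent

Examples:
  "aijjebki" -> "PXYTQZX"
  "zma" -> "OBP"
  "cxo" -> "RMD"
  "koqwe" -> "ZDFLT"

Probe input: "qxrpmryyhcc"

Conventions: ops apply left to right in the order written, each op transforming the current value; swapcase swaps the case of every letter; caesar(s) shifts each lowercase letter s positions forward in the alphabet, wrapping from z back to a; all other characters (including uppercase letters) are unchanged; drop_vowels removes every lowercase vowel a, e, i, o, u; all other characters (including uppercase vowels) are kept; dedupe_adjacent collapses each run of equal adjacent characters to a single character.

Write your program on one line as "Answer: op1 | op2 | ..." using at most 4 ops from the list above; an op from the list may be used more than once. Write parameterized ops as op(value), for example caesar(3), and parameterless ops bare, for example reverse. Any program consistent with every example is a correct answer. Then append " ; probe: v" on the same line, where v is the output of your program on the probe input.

caesar(15) | dedupe_adjacent | swapcase ; probe: "FMGEBGNWR"

Check, running the answer program on each example:
  "aijjebki" -> "pxyytqzx" -> "pxytqzx" -> "PXYTQZX"
  "zma" -> "obp" -> "obp" -> "OBP"
  "cxo" -> "rmd" -> "rmd" -> "RMD"
  "koqwe" -> "zdflt" -> "zdflt" -> "ZDFLT"
  probe: "qxrpmryyhcc" -> "fmgebgnnwrr" -> "fmgebgnwr" -> "FMGEBGNWR"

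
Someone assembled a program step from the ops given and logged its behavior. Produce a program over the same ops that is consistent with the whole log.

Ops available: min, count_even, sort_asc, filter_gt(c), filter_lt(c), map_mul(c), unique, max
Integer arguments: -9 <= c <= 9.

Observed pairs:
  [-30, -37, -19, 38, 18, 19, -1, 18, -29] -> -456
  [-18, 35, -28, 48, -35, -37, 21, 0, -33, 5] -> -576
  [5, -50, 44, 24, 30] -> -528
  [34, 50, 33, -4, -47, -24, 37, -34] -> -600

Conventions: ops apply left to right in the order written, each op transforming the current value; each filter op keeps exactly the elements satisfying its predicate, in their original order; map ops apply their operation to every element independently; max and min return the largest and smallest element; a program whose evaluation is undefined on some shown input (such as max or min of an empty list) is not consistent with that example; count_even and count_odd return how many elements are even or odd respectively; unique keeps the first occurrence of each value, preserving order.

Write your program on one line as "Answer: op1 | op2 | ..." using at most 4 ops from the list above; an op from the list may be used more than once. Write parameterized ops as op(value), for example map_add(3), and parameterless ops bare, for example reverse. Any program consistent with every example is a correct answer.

map_mul(6) | unique | map_mul(-2) | min

Check, running the answer program on each example:
  [-30, -37, -19, 38, 18, 19, -1, 18, -29] -> [-180, -222, -114, 228, 108, 114, -6, 108, -174] -> [-180, -222, -114, 228, 108, 114, -6, -174] -> [360, 444, 228, -456, -216, -228, 12, 348] -> -456
  [-18, 35, -28, 48, -35, -37, 21, 0, -33, 5] -> [-108, 210, -168, 288, -210, -222, 126, 0, -198, 30] -> [-108, 210, -168, 288, -210, -222, 126, 0, -198, 30] -> [216, -420, 336, -576, 420, 444, -252, 0, 396, -60] -> -576
  [5, -50, 44, 24, 30] -> [30, -300, 264, 144, 180] -> [30, -300, 264, 144, 180] -> [-60, 600, -528, -288, -360] -> -528
  [34, 50, 33, -4, -47, -24, 37, -34] -> [204, 300, 198, -24, -282, -144, 222, -204] -> [204, 300, 198, -24, -282, -144, 222, -204] -> [-408, -600, -396, 48, 564, 288, -444, 408] -> -600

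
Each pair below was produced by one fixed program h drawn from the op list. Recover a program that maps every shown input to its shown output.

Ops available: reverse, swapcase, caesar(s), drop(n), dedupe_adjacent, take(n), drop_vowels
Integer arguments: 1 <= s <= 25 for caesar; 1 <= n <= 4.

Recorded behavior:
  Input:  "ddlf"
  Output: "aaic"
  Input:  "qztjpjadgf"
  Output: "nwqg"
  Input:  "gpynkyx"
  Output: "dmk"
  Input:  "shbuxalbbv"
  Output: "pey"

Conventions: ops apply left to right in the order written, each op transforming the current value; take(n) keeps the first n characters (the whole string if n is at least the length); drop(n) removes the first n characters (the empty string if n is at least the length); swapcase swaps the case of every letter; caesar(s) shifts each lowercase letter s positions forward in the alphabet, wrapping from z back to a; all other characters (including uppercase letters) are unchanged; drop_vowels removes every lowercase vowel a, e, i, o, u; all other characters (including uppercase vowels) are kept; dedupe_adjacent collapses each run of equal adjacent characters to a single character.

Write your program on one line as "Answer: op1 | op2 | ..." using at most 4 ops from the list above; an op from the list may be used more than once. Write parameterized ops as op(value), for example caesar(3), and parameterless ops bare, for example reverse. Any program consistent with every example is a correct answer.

caesar(6) | take(4) | drop_vowels | caesar(17)

Check, running the answer program on each example:
  "ddlf" -> "jjrl" -> "jjrl" -> "jjrl" -> "aaic"
  "qztjpjadgf" -> "wfzpvpgjml" -> "wfzp" -> "wfzp" -> "nwqg"
  "gpynkyx" -> "mvetqed" -> "mvet" -> "mvt" -> "dmk"
  "shbuxalbbv" -> "ynhadgrhhb" -> "ynha" -> "ynh" -> "pey"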